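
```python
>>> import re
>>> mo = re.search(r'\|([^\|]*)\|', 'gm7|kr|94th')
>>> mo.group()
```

`re.search` scans for the first position where the pattern succeeds.
The match spans [3:7] → '|kr|'.
Captured: group 1 = 'kr'.

'|kr|'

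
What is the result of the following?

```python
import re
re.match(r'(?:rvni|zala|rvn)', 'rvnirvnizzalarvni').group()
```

'rvni'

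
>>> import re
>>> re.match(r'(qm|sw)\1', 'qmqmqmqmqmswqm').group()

'qmqm'

`re.match` won't scan ahead — the pattern has to work from the very first character.
The match spans [0:4] → 'qmqm'.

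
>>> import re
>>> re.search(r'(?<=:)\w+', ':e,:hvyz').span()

Because the assertion is zero-width, the text it checks is not consumed and won't appear in the result.
The match spans [1:2] → 'e'.

(1, 2)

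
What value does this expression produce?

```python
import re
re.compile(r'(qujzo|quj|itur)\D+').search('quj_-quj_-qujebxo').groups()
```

('quj',)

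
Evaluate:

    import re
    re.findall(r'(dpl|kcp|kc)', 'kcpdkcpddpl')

`|` is ordered: at each position the engine commits to the first alternative that works.
`findall` collects group 1 from each match (3 total).

['kcp', 'kcp', 'dpl']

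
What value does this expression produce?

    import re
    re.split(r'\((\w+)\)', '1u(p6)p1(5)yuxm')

['1u', 'p6', 'p1', '5', 'yuxm']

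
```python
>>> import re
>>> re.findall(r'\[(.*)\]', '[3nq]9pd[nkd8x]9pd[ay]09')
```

With a single group, `findall` returns only what that group captured — 1 item.

['3nq]9pd[nkd8x]9pd[ay']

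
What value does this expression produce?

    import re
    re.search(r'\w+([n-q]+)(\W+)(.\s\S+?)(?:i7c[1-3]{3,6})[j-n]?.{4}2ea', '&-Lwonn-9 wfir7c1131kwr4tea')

The pattern matches one or more of a word character; then one or more of a character in [n-q] (captured); then one or more of a non-word character (captured); then any character, then whitespace, then one or more of a non-whitespace character (lazy) (captured); then the literal 'i7c', then 3 to 6 of a character in [1-3] (non-capturing group); then optionally a character in [j-n], then exactly 4 of any character, then the literal '2ea'.
`re.search` tries every starting position until one works.
Here the pattern never matches, so the call returns None.

None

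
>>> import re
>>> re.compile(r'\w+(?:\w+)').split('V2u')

['', '']

Pattern: one or more of a word character; then one or more of a word character (non-capturing group).
Matches to split on: at [0:3] → 'V2u'.
`split` removes every match and returns the 2 fragments in between.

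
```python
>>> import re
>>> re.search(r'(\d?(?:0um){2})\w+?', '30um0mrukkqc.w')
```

None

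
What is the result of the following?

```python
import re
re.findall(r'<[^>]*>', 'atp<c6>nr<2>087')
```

['<c6>', '<2>']

With no groups in the pattern, `findall` gives back each whole match — 2 here.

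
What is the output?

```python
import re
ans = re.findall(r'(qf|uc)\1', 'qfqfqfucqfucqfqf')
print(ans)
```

The backreference `\1` re-matches whatever the first group consumed, character for character.
With a single group, `findall` returns only what that group captured — 2 items.

['qf', 'qf']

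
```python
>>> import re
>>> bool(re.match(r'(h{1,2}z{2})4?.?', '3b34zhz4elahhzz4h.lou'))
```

The pattern matches 1 to 2 of a literal 'h', then exactly 2 of the literal 'z' (captured); then optionally a literal '4', then optionally any character.
`re.match` only tries the pattern at the start of the string.
Here position 0 doesn't satisfy it, so the call returns None, and `bool(None)` is False.

False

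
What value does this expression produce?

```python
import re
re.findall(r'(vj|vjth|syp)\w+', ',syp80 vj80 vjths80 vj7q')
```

['syp', 'vj', 'vj', 'vj']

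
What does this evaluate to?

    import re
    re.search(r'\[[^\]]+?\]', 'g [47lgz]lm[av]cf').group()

'[47lgz]'

The match spans [2:9] → '[47lgz]'.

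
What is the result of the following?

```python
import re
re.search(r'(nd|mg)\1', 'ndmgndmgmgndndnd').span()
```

(6, 10)

The backreference `\1` re-matches whatever the first group consumed, character for character.
Unlike `match`, `search` isn't anchored — it looks for the pattern anywhere in the string.
The match spans [6:10] → 'mgmg'.
Captured: group 1 = 'mg'.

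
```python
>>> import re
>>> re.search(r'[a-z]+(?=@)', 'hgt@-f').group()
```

Lookahead/lookbehind check context without consuming it, so the matched span excludes the asserted characters.
The match spans [0:3] → 'hgt'.

'hgt'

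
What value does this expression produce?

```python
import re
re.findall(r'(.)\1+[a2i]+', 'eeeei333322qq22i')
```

['e', '3', 'q']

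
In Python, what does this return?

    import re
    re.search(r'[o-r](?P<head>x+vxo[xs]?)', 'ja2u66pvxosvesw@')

Pattern: a character in [o-r]; then one or more of the literal 'x', then the literal 'vxo', then optionally one of [xs] (captured as 'head').
`re.search` scans for the first position where the pattern succeeds.
Here the pattern never matches, so the call returns None.

None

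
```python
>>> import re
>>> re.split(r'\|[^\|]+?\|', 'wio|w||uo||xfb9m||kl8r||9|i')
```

['wio', '', '', '', '', 'i']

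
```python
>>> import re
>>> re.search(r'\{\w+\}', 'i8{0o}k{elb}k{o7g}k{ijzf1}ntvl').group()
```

`search` walks the string left to right and returns the first match it finds.
The match spans [2:6] → '{0o}'.

'{0o}'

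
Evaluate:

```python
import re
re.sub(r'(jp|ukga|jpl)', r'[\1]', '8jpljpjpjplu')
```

'8[jp]l[jp][jp][jp]lu'

Alternation isn't longest-match — the leftmost alternative that fits at this position is chosen.
`\1` in the replacement pulls in group 1's text for each match.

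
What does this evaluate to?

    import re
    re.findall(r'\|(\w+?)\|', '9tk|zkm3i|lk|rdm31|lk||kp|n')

`findall` collects group 1 from each match (3 total).

['zkm3i', 'rdm31', 'kp']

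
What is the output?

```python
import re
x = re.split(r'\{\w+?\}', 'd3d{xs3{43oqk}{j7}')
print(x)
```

['d3d{xs3', '', '']

Matches to split on: at [7:14] → '{43oqk}'; at [14:18] → '{j7}'.
Each match becomes a cut point; 3 segments remain.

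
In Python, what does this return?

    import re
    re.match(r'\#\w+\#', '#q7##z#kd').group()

`re.match` won't scan ahead — the pattern has to work from the very first character.
The match spans [0:4] → '#q7#'.

'#q7#'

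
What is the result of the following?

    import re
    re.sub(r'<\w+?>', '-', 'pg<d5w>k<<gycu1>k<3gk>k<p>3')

'pg-k<-k-k-3'

Every occurrence is swapped for '-'.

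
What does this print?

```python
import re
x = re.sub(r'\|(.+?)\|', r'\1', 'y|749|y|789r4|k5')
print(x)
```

With the lazy modifier that quantifier settles for the fewest repetitions that let the rest of the pattern succeed (the atoms after it are unaffected and can still be greedy).
Matches: at [1:6] → '|749|'; at [7:14] → '|789r4|'.
`\1` in the replacement pulls in group 1's text for each match.

y749y789r4k5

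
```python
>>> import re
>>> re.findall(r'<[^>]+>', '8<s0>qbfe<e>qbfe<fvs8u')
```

['<s0>', '<e>']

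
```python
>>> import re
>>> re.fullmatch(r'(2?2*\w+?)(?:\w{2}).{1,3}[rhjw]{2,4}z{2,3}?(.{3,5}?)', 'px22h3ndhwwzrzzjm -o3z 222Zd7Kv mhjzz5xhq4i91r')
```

This matches optionally a literal '2', then zero or more of the literal '2', then one or more of a word character (lazy) (captured); then exactly 2 of a word character (non-capturing group); then 1 to 3 of any character, then 2 to 4 of one of [rhjw], then 2 to 3 of the literal 'z' (lazy); then 3 to 5 of any character (lazy) (captured).
For `fullmatch`, every character of the input must be accounted for by the pattern.
Here the string isn't matched end-to-end, so the call returns None.

None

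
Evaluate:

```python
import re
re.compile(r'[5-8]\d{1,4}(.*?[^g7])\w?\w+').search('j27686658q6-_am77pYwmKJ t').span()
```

This matches a character in [5-8], then 1 to 4 of a digit; then zero or more of any character (lazy), then any character except [g7] (captured); then optionally a word character, then one or more of a word character.
A `+?`/`*?`/`{m,n}?` starts at its minimum and grows only as far as needed for what follows to match.
`re.search` scans for the first position where the pattern succeeds.
The match spans [2:11] → '7686658q6'.
Captured: group 1 = '5'.

(2, 11)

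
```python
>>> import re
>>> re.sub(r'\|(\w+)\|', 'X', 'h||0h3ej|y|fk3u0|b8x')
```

'h|XyXb8x'

`sub` substitutes 'X' at each match site.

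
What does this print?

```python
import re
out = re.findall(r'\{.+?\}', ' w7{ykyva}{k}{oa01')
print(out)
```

['{ykyva}', '{k}']

Walking the string: at [3:10] → '{ykyva}'; at [10:13] → '{k}'.
Since nothing is captured, `findall` lists the 2 matched substrings directly.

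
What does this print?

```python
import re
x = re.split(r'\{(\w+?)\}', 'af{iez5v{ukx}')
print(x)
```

Matches to split on: at [8:13] → '{ukx}'.
With a capturing group present, the delimiter's captured portion is kept in the result list.

['af{iez5v', 'ukx', '']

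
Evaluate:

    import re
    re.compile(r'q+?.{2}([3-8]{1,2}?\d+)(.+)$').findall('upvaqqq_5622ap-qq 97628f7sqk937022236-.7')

A non-greedy quantifier consumes as few characters as it can — just enough that the remainder of the pattern still matches from where it stops; whatever follows it matches normally.
2 groups means the one result is a tuple of 2 captured strings — 1 here.

[('5622', 'ap-qq 97628f7sqk937022236-.7')]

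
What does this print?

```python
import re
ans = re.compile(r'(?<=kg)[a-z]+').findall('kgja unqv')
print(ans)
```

The positive lookaround only admits positions where the adjacent text matches; those characters stay outside the span.
No capturing groups, so `findall` returns the 1 full match string.

['ja']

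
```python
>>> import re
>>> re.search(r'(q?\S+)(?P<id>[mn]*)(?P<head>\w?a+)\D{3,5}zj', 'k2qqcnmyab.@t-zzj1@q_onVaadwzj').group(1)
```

Pattern: optionally a literal 'q', then one or more of a non-whitespace character (captured); then zero or more of one of [mn] (captured as 'id'); then optionally a word character, then one or more of the literal 'a' (captured as 'head'); then 3 to 5 of a non-digit, then the literal 'zj'.
`re.search` tries every starting position until one works.
The match spans [0:30] → 'k2qqcnmyab.@t-zzj1@q_onVaadwzj'.
Captured: group 1 = 'k2qqcnmyab.@t-zzj1@q_onV', group 2 = '', group 3 = 'a'.

'k2qqcnmyab.@t-zzj1@q_onV'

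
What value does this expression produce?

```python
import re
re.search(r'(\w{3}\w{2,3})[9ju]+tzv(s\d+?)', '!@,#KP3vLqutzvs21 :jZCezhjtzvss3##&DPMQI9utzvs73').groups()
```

('KP3vLq', 's2')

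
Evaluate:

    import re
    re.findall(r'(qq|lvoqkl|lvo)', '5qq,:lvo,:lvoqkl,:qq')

The regex engine tests alternatives in the order written; an earlier branch that matches wins even if a later one would match more.
Matches: at [1:3] match 'qq', group 1 = 'qq'; at [5:8] match 'lvo', group 1 = 'lvo'; at [10:16] match 'lvoqkl', group 1 = 'lvoqkl'; at [18:20] match 'qq', group 1 = 'qq'.
With a single group, `findall` returns only what that group captured — 4 items.

['qq', 'lvo', 'lvoqkl', 'qq']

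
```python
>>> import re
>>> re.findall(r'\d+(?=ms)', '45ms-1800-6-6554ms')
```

['45', '6554']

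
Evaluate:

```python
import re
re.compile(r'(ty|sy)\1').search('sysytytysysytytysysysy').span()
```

`\1` has to match the exact text group 1 already captured.
Unlike `match`, `search` isn't anchored — it looks for the pattern anywhere in the string.
The match spans [0:4] → 'sysy'.
Captured: group 1 = 'sy'.

(0, 4)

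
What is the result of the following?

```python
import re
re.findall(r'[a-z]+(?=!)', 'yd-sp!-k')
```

The lookaround is zero-width — it requires the adjacent text to match without consuming it, so the asserted text isn't part of the match.
`findall` yields the raw match text (1 of them) because the pattern has no groups.

['sp']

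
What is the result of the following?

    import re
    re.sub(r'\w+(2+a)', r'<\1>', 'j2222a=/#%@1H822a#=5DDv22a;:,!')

'<2a>=/#%@<2a>#=<2a>;:,!'

Pattern: one or more of a word character; then one or more of the literal '2', then the literal 'a' (captured).
Matches: at [0:6] → 'j2222a'; at [11:17] → '1H822a'; at [19:26] → '5DDv22a'.
`\1` in the replacement pulls in group 1's text for each match.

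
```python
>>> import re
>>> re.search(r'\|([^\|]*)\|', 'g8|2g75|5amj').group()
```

The match spans [2:8] → '|2g75|'.

'|2g75|'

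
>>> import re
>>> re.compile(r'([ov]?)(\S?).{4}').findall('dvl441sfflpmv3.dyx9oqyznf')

[('', 'd'), ('', '1'), ('', 'p'), ('', 'd'), ('', 'q')]

This matches optionally one of [ov] (captured); then optionally a non-whitespace character (captured); then exactly 4 of any character.
`findall` packs the 2 group values into a tuple for every match.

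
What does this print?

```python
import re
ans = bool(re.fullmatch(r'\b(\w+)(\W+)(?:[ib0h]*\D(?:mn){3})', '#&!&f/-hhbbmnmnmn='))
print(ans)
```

False

This matches a word boundary (`\b`, zero-width); then one or more of a word character (captured); then one or more of a non-word character (captured); then zero or more of one of [ib0h], then a non-digit, then the literal 'mn' repeated 3 times (non-capturing group).
`fullmatch` succeeds only if the pattern covers the string from start to end.
Here the pattern can't cover the whole string, so the call returns None, and `bool(None)` is False.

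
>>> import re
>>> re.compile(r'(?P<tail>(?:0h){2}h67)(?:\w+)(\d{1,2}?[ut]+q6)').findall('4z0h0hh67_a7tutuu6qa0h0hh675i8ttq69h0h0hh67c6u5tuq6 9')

[('0h0hh67', '5tuq6')]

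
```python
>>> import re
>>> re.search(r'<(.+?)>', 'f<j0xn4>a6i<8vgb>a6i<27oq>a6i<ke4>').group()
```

The `?` after the quantifier makes it lazy — it takes as little as possible before letting the rest of the pattern try.
`re.search` scans for the first position where the pattern succeeds.
The match spans [1:8] → '<j0xn4>'.
Captured: group 1 = 'j0xn4'.

'<j0xn4>'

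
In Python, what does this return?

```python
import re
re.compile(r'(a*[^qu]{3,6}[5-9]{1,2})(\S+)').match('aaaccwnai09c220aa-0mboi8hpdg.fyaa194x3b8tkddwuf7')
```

None

With `match`, the pattern is implicitly anchored at the beginning.
Here the pattern fails at index 0, so the call returns None.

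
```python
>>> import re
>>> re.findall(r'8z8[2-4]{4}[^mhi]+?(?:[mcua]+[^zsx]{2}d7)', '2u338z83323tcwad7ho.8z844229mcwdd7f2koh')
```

This matches the literal '8z8', then exactly 4 of a character in [2-4]; then one or more of any character except [mhi] (lazy); then one or more of one of [mcua], then exactly 2 of any character except [zsx], then the literal 'd7' (non-capturing group).
Scanning left to right: at [4:17] → '8z83323tcwad7'; at [20:34] → '8z844229mcwdd7'.
With no groups in the pattern, `findall` gives back each whole match — 2 here.

['8z83323tcwad7', '8z844229mcwdd7']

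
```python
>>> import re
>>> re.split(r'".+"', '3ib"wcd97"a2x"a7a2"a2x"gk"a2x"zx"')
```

['3ib', '']

Matches to split on: at [3:33] → '"wcd97"a2x"a7a2"a2x"gk"a2x"zx"'.
The string is cut at each match, leaving 2 pieces.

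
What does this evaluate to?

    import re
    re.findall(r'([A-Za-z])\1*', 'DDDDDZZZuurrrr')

['D', 'Z', 'u', 'r']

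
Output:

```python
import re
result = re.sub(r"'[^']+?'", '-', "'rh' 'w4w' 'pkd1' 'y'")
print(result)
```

- - - -

Matches: at [0:4] → "'rh'"; at [5:10] → "'w4w'"; at [11:17] → "'pkd1'"; at [18:21] → "'y'".
`sub` substitutes '-' at each match site.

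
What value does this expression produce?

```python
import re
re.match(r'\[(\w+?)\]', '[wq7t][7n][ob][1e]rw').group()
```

With `match`, the pattern is implicitly anchored at the beginning.
The match spans [0:6] → '[wq7t]'.
Captured: group 1 = 'wq7t'.

'[wq7t]'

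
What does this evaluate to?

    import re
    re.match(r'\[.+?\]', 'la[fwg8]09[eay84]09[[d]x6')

With `match`, the pattern is implicitly anchored at the beginning.
Here position 0 doesn't satisfy it, so the call returns None.

None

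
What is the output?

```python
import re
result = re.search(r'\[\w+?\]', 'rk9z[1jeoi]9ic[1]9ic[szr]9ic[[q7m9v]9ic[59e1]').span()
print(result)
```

Unlike `match`, `search` isn't anchored — it looks for the pattern anywhere in the string.
The match spans [4:11] → '[1jeoi]'.

(4, 11)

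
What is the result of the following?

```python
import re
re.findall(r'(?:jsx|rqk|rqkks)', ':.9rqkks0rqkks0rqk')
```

Alternation tries branches left to right and keeps the first one that lets the overall match succeed at that position.
Walking the string: at [3:6] → 'rqk'; at [9:12] → 'rqk'; at [15:18] → 'rqk'.
With no groups in the pattern, `findall` gives back each whole match — 3 here.

['rqk', 'rqk', 'rqk']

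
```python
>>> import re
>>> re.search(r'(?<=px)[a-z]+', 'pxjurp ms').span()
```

The lookaround is zero-width — it requires the adjacent text to match without consuming it, so the asserted text isn't part of the match.
The match spans [2:6] → 'jurp'.

(2, 6)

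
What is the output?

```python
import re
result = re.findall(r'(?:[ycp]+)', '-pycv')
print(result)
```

This matches one or more of one of [ycp] (non-capturing group).
Matches: at [1:4] → 'pyc'.
Since nothing is captured, `findall` lists the 1 matched substring directly.

['pyc']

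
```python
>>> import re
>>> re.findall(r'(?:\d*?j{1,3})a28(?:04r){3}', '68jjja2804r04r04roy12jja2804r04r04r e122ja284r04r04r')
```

The pattern matches zero or more of a digit (lazy), then 1 to 3 of a literal 'j' (non-capturing group); then the literal 'a28', then the literal '04r' repeated 3 times.
No capturing groups, so `findall` returns the 2 full match strings.

['68jjja2804r04r04r', '12jja2804r04r04r']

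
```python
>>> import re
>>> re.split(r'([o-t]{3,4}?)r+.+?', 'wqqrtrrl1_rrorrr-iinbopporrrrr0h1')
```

Because the quantifier is non-greedy, it stops expanding at the earliest point where the rest of the pattern can succeed.
Because the pattern has a capturing group, `split` also inserts each captured text between the pieces.

['w', 'qqrt', '1_', 'rro', 'iinb', 'oppo', 'h1']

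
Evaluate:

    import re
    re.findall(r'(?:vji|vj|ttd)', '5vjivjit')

Alternation tries branches left to right and keeps the first one that lets the overall match succeed at that position.
Matches: at [1:4] → 'vji'; at [4:7] → 'vji'.
No capturing groups, so `findall` returns the 2 full match strings.

['vji', 'vji']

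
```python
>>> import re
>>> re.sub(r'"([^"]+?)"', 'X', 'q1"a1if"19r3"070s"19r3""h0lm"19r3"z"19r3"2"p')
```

'q1X19r3X19r3"X19r3X19r3Xp'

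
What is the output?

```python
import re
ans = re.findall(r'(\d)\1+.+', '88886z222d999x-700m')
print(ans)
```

`\1` has to match the exact text group 1 already captured.
Because there's exactly one group, `findall` drops the full match and keeps group 1 from the one hit.

['8']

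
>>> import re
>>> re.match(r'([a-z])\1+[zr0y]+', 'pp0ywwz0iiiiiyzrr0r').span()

(0, 4)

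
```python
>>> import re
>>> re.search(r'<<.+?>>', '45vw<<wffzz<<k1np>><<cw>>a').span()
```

(4, 19)

`re.search` tries every starting position until one works.
The match spans [4:19] → '<<wffzz<<k1np>>'.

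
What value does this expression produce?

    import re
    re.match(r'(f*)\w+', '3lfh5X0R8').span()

(0, 9)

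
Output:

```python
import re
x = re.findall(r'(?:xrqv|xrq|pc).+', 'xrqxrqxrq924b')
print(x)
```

Scanning left to right: at [0:13] → 'xrqxrqxrq924b'.
Since nothing is captured, `findall` lists the 1 matched substring directly.

['xrqxrqxrq924b']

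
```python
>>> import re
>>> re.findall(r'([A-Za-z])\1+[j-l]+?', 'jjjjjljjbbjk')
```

['j', 'b']

A backreference is literal: `\1` must see the identical characters the first group matched.
One capturing group, so `findall` returns just the captured substring from each match — 2 in all.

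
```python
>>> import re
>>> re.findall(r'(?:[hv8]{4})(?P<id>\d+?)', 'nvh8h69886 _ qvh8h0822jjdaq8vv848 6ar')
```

['6', '0', '4']

This matches exactly 4 of one of [hv8] (non-capturing group); then one or more of a digit (lazy) (captured as 'id').
The `?` after the quantifier makes it lazy — it takes as little as possible before letting the rest of the pattern try.
Walking the string: at [1:6] match 'vh8h6', group 1 = '6'; at [14:19] match 'vh8h0', group 1 = '0'; at [27:32] match '8vv84', group 1 = '4'.
One capturing group, so `findall` returns just the captured substring from each match — 3 in all.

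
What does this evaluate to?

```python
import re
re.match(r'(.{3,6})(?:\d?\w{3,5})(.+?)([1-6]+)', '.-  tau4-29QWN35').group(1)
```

'.-  t'

Pattern: 3 to 6 of any character (captured); then optionally a digit, then 3 to 5 of a word character (non-capturing group); then one or more of any character (lazy) (captured); then one or more of a character in [1-6] (captured).
The `?` after the quantifier makes it lazy — it takes as little as possible before letting the rest of the pattern try.
With `match`, the pattern is implicitly anchored at the beginning.
The match spans [0:10] → '.-  tau4-2'.
Captured: group 1 = '.-  t', group 2 = '-', group 3 = '2'.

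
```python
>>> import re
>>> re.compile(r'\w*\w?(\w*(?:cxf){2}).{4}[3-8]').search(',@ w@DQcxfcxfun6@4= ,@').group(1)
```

'cxfcxf'

The match spans [5:18] → 'DQcxfcxfun6@4'.
Captured: group 1 = 'cxfcxf'.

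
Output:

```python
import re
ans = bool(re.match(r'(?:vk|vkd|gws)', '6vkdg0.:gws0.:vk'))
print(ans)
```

False

`match` is anchored at position 0; if the pattern doesn't fit there, it returns None.
Here position 0 doesn't satisfy it, so the call returns None, and `bool(None)` is False.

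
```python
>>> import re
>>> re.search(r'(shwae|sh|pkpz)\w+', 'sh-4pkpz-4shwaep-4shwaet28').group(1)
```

'shwae'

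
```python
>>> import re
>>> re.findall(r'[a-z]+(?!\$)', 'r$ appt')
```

['appt']

The negative lookaround is zero-width — it rules out positions where the adjacent text would match, without consuming anything.
Walking the string: at [3:7] → 'appt'.
No capturing groups, so `findall` returns the 1 full match string.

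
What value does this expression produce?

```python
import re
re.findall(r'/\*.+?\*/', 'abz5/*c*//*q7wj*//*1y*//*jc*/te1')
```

Walking the string: at [4:9] → '/*c*/'; at [9:17] → '/*q7wj*/'; at [17:23] → '/*1y*/'; at [23:29] → '/*jc*/'.
`findall` yields the raw match text (4 of them) because the pattern has no groups.

['/*c*/', '/*q7wj*/', '/*1y*/', '/*jc*/']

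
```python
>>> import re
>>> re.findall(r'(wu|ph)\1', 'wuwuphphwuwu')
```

`\1` is not a pattern — it's the concrete string captured by group 1, re-applied verbatim.
Walking the string: at [0:4] match 'wuwu', group 1 = 'wu'; at [4:8] match 'phph', group 1 = 'ph'; at [8:12] match 'wuwu', group 1 = 'wu'.
With a single group, `findall` returns only what that group captured — 3 items.

['wu', 'ph', 'wu']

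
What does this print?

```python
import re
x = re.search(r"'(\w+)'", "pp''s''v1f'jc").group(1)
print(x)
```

The match spans [3:6] → "'s'".
Captured: group 1 = 's'.

s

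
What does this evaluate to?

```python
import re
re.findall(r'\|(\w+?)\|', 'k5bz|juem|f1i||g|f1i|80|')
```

Walking the string: at [4:10] match '|juem|', group 1 = 'juem'; at [14:17] match '|g|', group 1 = 'g'; at [20:24] match '|80|', group 1 = '80'.
With a single group, `findall` returns only what that group captured — 3 items.

['juem', 'g', '80']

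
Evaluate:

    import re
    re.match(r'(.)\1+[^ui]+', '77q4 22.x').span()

(0, 9)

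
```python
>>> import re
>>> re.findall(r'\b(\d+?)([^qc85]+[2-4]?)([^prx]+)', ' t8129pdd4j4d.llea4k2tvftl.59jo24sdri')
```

[('5', '9jo24sdr', 'i')]

Pattern: a word boundary (`\b`, zero-width); then one or more of a digit (lazy) (captured); then one or more of any character except [qc85], then optionally a character in [2-4] (captured); then one or more of any character except [prx] (captured).
3 groups means the one result is a tuple of 3 captured strings — 1 here.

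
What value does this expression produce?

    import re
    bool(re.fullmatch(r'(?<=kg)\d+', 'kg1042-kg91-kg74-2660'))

`re.fullmatch` requires the pattern to consume the entire string.
Here the string isn't matched end-to-end, so the call returns None, and `bool(None)` is False.

False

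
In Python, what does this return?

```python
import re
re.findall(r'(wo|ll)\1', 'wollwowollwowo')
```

['wo', 'wo']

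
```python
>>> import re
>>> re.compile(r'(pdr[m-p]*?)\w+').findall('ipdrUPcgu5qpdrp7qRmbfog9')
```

One capturing group, so `findall` returns just the captured substring from the one match — 1 in all.

['pdr']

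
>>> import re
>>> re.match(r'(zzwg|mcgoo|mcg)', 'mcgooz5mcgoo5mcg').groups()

('mcgoo',)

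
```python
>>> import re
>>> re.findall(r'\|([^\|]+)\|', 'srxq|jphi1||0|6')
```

['jphi1', '0']

Matches: at [4:11] match '|jphi1|', group 1 = 'jphi1'; at [11:14] match '|0|', group 1 = '0'.
Because there's exactly one group, `findall` drops the full match and keeps group 1 from each hit.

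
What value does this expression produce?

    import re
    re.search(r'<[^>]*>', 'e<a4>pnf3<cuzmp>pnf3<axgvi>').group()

'<a4>'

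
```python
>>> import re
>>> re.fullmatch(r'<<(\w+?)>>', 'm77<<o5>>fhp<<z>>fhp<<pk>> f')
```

`re.fullmatch` is like wrapping the pattern in `^…$` (in single-line mode).
Here there's no way to consume every character, so the call returns None.

None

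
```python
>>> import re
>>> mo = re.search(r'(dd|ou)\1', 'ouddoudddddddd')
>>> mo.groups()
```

('dd',)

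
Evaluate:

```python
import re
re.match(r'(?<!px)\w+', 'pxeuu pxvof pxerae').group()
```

A negative assertion filters positions out without eating any characters.
With `match`, the pattern is implicitly anchored at the beginning.
The match spans [0:5] → 'pxeuu'.

'pxeuu'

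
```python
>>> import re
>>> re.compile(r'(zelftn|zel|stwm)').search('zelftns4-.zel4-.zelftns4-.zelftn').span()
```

(0, 6)

Branches in `(...|...)` are attempted left-to-right; the first branch that allows the whole pattern to succeed is taken.
`re.search` scans for the first position where the pattern succeeds.
The match spans [0:6] → 'zelftn'.
Captured: group 1 = 'zelftn'.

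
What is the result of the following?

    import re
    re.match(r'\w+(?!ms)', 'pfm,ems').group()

'pfm'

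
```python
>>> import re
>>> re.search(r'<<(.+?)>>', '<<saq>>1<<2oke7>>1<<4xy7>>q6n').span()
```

(0, 7)

The `?` after the quantifier makes it lazy — it takes as little as possible before letting the rest of the pattern try.
Unlike `match`, `search` isn't anchored — it looks for the pattern anywhere in the string.
The match spans [0:7] → '<<saq>>'.
Captured: group 1 = 'saq'.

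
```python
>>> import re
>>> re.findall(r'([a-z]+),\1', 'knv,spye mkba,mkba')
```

`\1` is not a pattern — it's the concrete string captured by group 1, re-applied verbatim.
`findall` collects group 1 from the one match (1 total).

['mkba']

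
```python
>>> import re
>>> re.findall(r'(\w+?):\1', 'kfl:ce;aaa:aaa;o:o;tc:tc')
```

['aaa', 'o', 'tc']

A backreference is literal: `\1` must see the identical characters the first group matched.
`findall` collects group 1 from each match (3 total).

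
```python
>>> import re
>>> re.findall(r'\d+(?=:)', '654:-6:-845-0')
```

Lookahead/lookbehind check context without consuming it, so the matched span excludes the asserted characters.
Since nothing is captured, `findall` lists the 2 matched substrings directly.

['654', '6']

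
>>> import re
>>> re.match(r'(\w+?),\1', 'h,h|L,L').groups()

('h',)

A backreference is literal: `\1` must see the identical characters the first group matched.
`match` is anchored at position 0; if the pattern doesn't fit there, it returns None.
The match spans [0:3] → 'h,h'.
Captured: group 1 = 'h'.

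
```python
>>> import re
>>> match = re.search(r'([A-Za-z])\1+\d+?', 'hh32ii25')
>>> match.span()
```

`\1` has to match the exact text group 1 already captured.
The match spans [0:3] → 'hh3'.

(0, 3)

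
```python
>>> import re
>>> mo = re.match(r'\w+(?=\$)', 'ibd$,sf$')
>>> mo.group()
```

'ibd'

The `(?=…)`/`(?<=…)` assertion just peeks at neighbouring text; it doesn't advance the match position.
`match` is anchored at position 0; if the pattern doesn't fit there, it returns None.
The match spans [0:3] → 'ibd'.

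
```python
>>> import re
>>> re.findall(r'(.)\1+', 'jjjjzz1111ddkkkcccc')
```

A backreference is literal: `\1` must see the identical characters the first group matched.
Scanning left to right: at [0:4] match 'jjjj', group 1 = 'j'; at [4:6] match 'zz', group 1 = 'z'; at [6:10] match '1111', group 1 = '1'; at [10:12] match 'dd', group 1 = 'd'; at [12:15] match 'kkk', group 1 = 'k'; ….
With a single group, `findall` returns only what that group captured — 6 items.

['j', 'z', '1', 'd', 'k', 'c']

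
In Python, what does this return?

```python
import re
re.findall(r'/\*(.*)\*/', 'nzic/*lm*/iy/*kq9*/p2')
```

`findall` collects group 1 from the one match (1 total).

['lm*/iy/*kq9']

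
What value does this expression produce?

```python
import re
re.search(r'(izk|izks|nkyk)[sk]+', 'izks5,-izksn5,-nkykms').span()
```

(0, 4)

The match spans [0:4] → 'izks'.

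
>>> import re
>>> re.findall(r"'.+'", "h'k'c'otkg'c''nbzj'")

`findall` yields the raw match text (1 of them) because the pattern has no groups.

["'k'c'otkg'c''nbzj'"]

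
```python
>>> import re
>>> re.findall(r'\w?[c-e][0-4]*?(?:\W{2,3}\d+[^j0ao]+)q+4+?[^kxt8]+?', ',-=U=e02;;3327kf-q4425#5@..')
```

Pattern: optionally a word character, then a character in [c-e], then zero or more of a character in [0-4] (lazy); then 2 to 3 of a non-word character, then one or more of a digit, then one or more of any character except [j0ao] (non-capturing group); then one or more of a literal 'q'; then one or more of a literal '4' (lazy), then one or more of any character except [kxt8] (lazy).
Lazy quantifiers expand one character at a time until the remainder of the pattern can match.
Walking the string: at [5:20] → 'e02;;3327kf-q44'.
Since nothing is captured, `findall` lists the 1 matched substring directly.

['e02;;3327kf-q44']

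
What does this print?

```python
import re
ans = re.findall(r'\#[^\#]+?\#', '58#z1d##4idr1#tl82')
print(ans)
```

['#z1d#', '#4idr1#']

With no groups in the pattern, `findall` gives back each whole match — 2 here.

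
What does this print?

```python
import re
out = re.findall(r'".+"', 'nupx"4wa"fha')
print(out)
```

Since nothing is captured, `findall` lists the 1 matched substring directly.

['"4wa"']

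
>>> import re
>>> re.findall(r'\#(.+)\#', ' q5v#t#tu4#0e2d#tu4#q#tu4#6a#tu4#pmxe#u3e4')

One capturing group, so `findall` returns just the captured substring from the one match — 1 in all.

['t#tu4#0e2d#tu4#q#tu4#6a#tu4#pmxe']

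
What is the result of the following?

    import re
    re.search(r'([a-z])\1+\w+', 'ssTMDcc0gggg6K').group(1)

After group 1 captures some text, `\1` only succeeds where that same text appears again.
Unlike `match`, `search` isn't anchored — it looks for the pattern anywhere in the string.
The match spans [0:14] → 'ssTMDcc0gggg6K'.
Captured: group 1 = 's'.

's'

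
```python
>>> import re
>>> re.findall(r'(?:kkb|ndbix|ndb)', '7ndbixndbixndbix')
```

The regex engine tests alternatives in the order written; an earlier branch that matches wins even if a later one would match more.
Matches: at [1:6] → 'ndbix'; at [6:11] → 'ndbix'; at [11:16] → 'ndbix'.
`findall` yields the raw match text (3 of them) because the pattern has no groups.

['ndbix', 'ndbix', 'ndbix']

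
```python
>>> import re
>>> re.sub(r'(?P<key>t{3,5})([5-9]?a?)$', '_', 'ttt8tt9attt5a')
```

'ttt8tt9a_'

This matches 3 to 5 of a literal 't' (captured as 'key'); then optionally a character in [5-9], then optionally the literal 'a' (captured); then anchored at the end.
Matches: at [8:13] → 'ttt5a'.
`sub` substitutes '_' at each match site.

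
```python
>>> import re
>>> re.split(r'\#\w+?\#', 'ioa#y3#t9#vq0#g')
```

['ioa', 't9', 'g']

Matches to split on: at [3:7] → '#y3#'; at [9:14] → '#vq0#'.
Each match becomes a cut point; 3 segments remain.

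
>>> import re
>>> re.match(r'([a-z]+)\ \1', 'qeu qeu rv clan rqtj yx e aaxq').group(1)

'qeu'

After group 1 captures some text, `\1` only succeeds where that same text appears again.
With `match`, the pattern is implicitly anchored at the beginning.
The match spans [0:7] → 'qeu qeu'.
Captured: group 1 = 'qeu'.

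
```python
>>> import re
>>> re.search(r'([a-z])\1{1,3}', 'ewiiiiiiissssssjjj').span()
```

(2, 6)

`\1` has to match the exact text group 1 already captured.
The match spans [2:6] → 'iiii'.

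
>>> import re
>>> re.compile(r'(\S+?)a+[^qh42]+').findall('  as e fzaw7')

['fz']

This matches one or more of a non-whitespace character (lazy) (captured); then one or more of a literal 'a'; then one or more of any character except [qh42].
Scanning left to right: at [7:12] match 'fzaw7', group 1 = 'fz'.
With a single group, `findall` returns only what that group captured — 1 item.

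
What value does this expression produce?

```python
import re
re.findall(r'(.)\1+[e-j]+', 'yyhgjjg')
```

['y']

A backreference is literal: `\1` must see the identical characters the first group matched.
One capturing group, so `findall` returns just the captured substring from the one match — 1 in all.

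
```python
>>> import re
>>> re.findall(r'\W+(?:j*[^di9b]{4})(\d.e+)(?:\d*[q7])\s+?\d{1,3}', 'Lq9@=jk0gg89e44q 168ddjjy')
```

['89e']

The pattern matches one or more of a non-word character; then zero or more of a literal 'j', then exactly 4 of any character except [di9b] (non-capturing group); then a digit, then any character, then one or more of a literal 'e' (captured); then zero or more of a digit, then one of [q7] (non-capturing group); then one or more of whitespace (lazy), then 1 to 3 of a digit.
`findall` collects group 1 from the one match (1 total).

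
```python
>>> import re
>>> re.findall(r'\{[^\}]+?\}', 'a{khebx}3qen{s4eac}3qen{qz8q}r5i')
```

Walking the string: at [1:8] → '{khebx}'; at [12:19] → '{s4eac}'; at [23:29] → '{qz8q}'.
No capturing groups, so `findall` returns the 3 full match strings.

['{khebx}', '{s4eac}', '{qz8q}']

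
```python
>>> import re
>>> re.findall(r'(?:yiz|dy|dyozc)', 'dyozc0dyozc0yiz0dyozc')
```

['dy', 'dy', 'yiz', 'dy']

The regex engine tests alternatives in the order written; an earlier branch that matches wins even if a later one would match more.
Walking the string: at [0:2] → 'dy'; at [6:8] → 'dy'; at [12:15] → 'yiz'; at [16:18] → 'dy'.
Since nothing is captured, `findall` lists the 4 matched substrings directly.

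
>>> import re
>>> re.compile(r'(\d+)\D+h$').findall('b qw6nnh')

['6']

Pattern: one or more of a digit (captured); then one or more of a non-digit, then the literal 'h'; then anchored at the end.
`findall` collects group 1 from the one match (1 total).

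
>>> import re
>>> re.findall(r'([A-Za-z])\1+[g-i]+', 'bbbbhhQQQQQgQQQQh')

The backreference `\1` re-matches whatever the first group consumed, character for character.
Matches: at [0:6] match 'bbbbhh', group 1 = 'b'; at [6:12] match 'QQQQQg', group 1 = 'Q'; at [12:17] match 'QQQQh', group 1 = 'Q'.
With a single group, `findall` returns only what that group captured — 3 items.

['b', 'Q', 'Q']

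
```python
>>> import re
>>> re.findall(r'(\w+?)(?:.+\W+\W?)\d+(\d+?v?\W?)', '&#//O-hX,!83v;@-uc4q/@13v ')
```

[('O', '3v ')]

The pattern matches one or more of a word character (lazy) (captured); then one or more of any character, then one or more of a non-word character, then optionally a non-word character (non-capturing group); then one or more of a digit; then one or more of a digit (lazy), then optionally the literal 'v', then optionally a non-word character (captured).
`findall` packs the 2 group values into a tuple for every match.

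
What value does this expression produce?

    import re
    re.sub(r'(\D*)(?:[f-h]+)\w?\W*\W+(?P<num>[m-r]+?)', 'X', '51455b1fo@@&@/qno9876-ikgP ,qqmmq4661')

'51455b1Xno9876Xqmmq4661'

Pattern: zero or more of a non-digit (captured); then one or more of a character in [f-h] (non-capturing group); then optionally a word character, then zero or more of a non-word character, then one or more of a non-word character; then one or more of a character in [m-r] (lazy) (captured as 'num').
The `?` after the quantifier makes it lazy — it takes as little as possible before letting the rest of the pattern try.
Matches: at [7:15] → 'fo@@&@/q'; at [21:29] → '-ikgP ,q'.
`sub` substitutes 'X' at each match site.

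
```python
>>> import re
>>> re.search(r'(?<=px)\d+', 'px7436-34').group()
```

'7436'

The lookaround is zero-width — it requires the adjacent text to match without consuming it, so the asserted text isn't part of the match.
`re.search` tries every starting position until one works.
The match spans [2:6] → '7436'.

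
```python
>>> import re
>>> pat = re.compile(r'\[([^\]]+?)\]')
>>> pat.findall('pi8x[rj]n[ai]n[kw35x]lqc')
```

['rj', 'ai', 'kw35x']

One capturing group, so `findall` returns just the captured substring from each match — 3 in all.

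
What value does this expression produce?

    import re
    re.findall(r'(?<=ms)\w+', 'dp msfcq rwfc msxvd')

['fcq', 'xvd']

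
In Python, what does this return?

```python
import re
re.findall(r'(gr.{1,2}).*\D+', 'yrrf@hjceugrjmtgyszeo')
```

['grjm']

Because there's exactly one group, `findall` drops the full match and keeps group 1 from the one hit.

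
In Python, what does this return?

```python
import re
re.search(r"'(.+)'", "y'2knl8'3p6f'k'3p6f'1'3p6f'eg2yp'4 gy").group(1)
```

`search` walks the string left to right and returns the first match it finds.
The match spans [1:33] → "'2knl8'3p6f'k'3p6f'1'3p6f'eg2yp'".
Captured: group 1 = "2knl8'3p6f'k'3p6f'1'3p6f'eg2yp".

"2knl8'3p6f'k'3p6f'1'3p6f'eg2yp"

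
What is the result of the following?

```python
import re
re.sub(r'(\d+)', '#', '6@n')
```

'#@n'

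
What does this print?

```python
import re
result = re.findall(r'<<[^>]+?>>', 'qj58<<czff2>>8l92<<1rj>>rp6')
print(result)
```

Walking the string: at [4:13] → '<<czff2>>'; at [17:24] → '<<1rj>>'.
With no groups in the pattern, `findall` gives back each whole match — 2 here.

['<<czff2>>', '<<1rj>>']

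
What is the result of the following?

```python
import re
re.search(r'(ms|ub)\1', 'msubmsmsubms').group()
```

'msms'

A backreference is literal: `\1` must see the identical characters the first group matched.
The match spans [4:8] → 'msms'.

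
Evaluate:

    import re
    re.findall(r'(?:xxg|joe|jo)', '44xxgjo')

Scanning left to right: at [2:5] → 'xxg'; at [5:7] → 'jo'.
No capturing groups, so `findall` returns the 2 full match strings.

['xxg', 'jo']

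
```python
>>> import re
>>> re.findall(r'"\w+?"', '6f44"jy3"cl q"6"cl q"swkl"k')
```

['"jy3"', '"6"', '"swkl"']

Walking the string: at [4:9] → '"jy3"'; at [13:16] → '"6"'; at [20:26] → '"swkl"'.
No capturing groups, so `findall` returns the 3 full match strings.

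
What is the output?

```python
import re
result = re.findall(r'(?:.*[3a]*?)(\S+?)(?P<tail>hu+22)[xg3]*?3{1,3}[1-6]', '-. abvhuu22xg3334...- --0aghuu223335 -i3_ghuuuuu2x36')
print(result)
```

[('g', 'huu22')]

Pattern: zero or more of any character, then zero or more of one of [3a] (lazy) (non-capturing group); then one or more of a non-whitespace character (lazy) (captured); then the literal 'h', then one or more of a literal 'u', then the literal '22' (captured as 'tail'); then zero or more of one of [xg3] (lazy), then 1 to 3 of the literal '3', then a character in [1-6].
Walking the string: at [0:36] match '-. abvhuu22xg3334...- --0aghuu223335', groups = ('g', 'huu22').
With 2 capturing groups, `findall` returns a 2-tuple per match.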